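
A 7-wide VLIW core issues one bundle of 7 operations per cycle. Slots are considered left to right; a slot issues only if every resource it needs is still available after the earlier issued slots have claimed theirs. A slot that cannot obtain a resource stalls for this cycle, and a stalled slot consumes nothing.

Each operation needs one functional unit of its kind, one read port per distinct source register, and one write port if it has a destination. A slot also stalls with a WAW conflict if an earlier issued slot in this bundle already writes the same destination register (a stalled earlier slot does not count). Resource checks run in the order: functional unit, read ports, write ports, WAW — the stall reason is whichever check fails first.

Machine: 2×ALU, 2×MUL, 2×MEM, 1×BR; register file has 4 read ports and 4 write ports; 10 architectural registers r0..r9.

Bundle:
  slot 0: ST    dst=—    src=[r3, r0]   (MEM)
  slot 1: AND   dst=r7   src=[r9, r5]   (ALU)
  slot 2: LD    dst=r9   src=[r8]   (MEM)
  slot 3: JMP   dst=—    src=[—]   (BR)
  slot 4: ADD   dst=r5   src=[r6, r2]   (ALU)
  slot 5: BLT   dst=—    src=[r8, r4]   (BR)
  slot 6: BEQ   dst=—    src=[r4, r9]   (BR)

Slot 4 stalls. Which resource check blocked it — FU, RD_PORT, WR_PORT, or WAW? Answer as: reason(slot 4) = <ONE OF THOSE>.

reason(slot 4) = RD_PORT

#0 MEM src=r3,r0 dispatched  <A:2 Mu:2 Ld:1 B:1 rd:2 wr:4>
#1 ALU src=r9,r5 dispatched  <A:1 Mu:2 Ld:1 B:1 rd:0 wr:3>
#2 MEM src=r8 held:RD_PORT  <A:1 Mu:2 Ld:1 B:1 rd:0 wr:3>
#3 BR src=- dispatched  <A:1 Mu:2 Ld:1 B:0 rd:0 wr:3>
#4 ALU src=r6,r2 held:RD_PORT  <A:1 Mu:2 Ld:1 B:0 rd:0 wr:3>
#5 BR src=r8,r4 held:FU  <A:1 Mu:2 Ld:1 B:0 rd:0 wr:3>
#6 BR src=r4,r9 held:FU  <A:1 Mu:2 Ld:1 B:0 rd:0 wr:3>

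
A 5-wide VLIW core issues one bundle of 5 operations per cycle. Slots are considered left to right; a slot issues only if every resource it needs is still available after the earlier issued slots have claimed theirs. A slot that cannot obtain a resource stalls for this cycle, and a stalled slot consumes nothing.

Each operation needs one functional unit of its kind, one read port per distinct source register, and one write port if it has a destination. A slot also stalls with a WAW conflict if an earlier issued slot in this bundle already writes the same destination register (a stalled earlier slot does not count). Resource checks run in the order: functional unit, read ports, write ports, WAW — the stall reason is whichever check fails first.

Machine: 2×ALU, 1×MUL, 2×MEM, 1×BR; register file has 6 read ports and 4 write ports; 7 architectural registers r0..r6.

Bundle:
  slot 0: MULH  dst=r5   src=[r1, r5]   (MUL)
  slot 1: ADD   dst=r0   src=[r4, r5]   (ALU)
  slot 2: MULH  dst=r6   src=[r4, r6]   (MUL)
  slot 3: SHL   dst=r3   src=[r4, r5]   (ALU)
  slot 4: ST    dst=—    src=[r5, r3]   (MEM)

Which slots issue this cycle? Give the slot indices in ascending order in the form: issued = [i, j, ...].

issued = [0, 1, 3]

slot 0 (MUL): ISSUE — free A2,Mu0,Ld2,B1 rp4 wp3
slot 1 (ALU): ISSUE — free A1,Mu0,Ld2,B1 rp2 wp2
slot 2 (MUL): stall FU — free A1,Mu0,Ld2,B1 rp2 wp2
slot 3 (ALU): ISSUE — free A0,Mu0,Ld2,B1 rp0 wp1
slot 4 (MEM): stall RD_PORT — free A0,Mu0,Ld2,B1 rp0 wp1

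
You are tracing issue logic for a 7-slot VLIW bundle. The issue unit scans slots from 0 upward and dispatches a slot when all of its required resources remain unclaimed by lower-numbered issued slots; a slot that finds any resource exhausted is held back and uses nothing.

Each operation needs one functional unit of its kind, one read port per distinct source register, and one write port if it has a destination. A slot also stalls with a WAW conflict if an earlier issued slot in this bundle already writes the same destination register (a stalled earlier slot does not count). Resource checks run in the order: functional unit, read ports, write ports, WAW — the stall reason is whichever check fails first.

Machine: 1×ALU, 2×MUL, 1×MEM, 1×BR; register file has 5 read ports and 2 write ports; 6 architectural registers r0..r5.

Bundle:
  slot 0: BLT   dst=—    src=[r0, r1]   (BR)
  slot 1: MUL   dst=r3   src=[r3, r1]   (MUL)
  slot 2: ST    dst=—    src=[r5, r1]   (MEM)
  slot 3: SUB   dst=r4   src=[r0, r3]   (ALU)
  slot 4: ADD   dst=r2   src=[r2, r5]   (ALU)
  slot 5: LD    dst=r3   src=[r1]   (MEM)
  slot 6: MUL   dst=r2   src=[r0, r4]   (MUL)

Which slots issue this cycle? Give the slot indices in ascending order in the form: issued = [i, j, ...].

slot 0 (BR): ISSUE — free A1,Mu2,Ld1,B0 rp3 wp2
slot 1 (MUL): ISSUE — free A1,Mu1,Ld1,B0 rp1 wp1
slot 2 (MEM): stall RD_PORT — free A1,Mu1,Ld1,B0 rp1 wp1
slot 3 (ALU): stall RD_PORT — free A1,Mu1,Ld1,B0 rp1 wp1
slot 4 (ALU): stall RD_PORT — free A1,Mu1,Ld1,B0 rp1 wp1
slot 5 (MEM): stall WAW — free A1,Mu1,Ld1,B0 rp1 wp1
slot 6 (MUL): stall RD_PORT — free A1,Mu1,Ld1,B0 rp1 wp1

issued = [0, 1]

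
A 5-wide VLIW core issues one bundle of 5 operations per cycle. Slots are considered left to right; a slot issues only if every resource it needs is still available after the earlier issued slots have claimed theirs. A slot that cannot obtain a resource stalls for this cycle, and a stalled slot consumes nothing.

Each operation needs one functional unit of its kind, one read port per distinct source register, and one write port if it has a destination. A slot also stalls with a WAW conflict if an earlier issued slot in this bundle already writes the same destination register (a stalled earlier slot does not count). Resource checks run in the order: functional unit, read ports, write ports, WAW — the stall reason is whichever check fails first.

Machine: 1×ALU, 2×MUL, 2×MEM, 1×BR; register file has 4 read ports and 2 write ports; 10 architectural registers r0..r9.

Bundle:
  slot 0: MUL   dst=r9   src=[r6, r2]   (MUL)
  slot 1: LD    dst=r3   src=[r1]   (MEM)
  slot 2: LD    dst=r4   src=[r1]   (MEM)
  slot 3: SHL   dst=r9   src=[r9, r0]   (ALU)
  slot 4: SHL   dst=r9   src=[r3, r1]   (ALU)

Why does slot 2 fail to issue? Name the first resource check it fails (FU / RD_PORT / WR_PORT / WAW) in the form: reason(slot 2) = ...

reason(slot 2) = WR_PORT

#0 MUL src=r6,r2 dispatched  <A:1 Mu:1 Ld:2 B:1 rd:2 wr:1>
#1 MEM src=r1 dispatched  <A:1 Mu:1 Ld:1 B:1 rd:1 wr:0>
#2 MEM src=r1 held:WR_PORT  <A:1 Mu:1 Ld:1 B:1 rd:1 wr:0>
#3 ALU src=r9,r0 held:RD_PORT  <A:1 Mu:1 Ld:1 B:1 rd:1 wr:0>
#4 ALU src=r3,r1 held:RD_PORT  <A:1 Mu:1 Ld:1 B:1 rd:1 wr:0>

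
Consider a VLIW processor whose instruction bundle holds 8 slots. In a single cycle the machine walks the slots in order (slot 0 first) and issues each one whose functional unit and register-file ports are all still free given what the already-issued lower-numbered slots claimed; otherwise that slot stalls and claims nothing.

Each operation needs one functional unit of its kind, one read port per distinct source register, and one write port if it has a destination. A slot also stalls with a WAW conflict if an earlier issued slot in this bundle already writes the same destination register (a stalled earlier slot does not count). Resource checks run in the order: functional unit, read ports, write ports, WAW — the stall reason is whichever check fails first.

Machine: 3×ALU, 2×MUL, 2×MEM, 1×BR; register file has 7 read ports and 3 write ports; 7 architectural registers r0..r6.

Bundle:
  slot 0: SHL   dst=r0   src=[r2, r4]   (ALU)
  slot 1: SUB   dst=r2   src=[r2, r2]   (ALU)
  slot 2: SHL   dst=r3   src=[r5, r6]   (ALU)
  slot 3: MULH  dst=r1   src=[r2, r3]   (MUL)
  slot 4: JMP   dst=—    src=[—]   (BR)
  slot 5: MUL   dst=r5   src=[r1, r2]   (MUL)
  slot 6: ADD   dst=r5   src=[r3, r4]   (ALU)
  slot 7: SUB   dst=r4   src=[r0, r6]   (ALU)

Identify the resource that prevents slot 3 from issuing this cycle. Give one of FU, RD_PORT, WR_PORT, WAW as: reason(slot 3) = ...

reason(slot 3) = WR_PORT

(0) want 1×ALU +2rd +1wr — yes → AL2|MU2|ME2|BR1|rd5|wr2
(1) want 1×ALU +1rd +1wr — yes → AL1|MU2|ME2|BR1|rd4|wr1
(2) want 1×ALU +2rd +1wr — yes → AL0|MU2|ME2|BR1|rd2|wr0
(3) want 1×MUL +2rd +1wr — WR_PORT → AL0|MU2|ME2|BR1|rd2|wr0
(4) want 1×BR +0rd +0wr — yes → AL0|MU2|ME2|BR0|rd2|wr0
(5) want 1×MUL +2rd +1wr — WR_PORT → AL0|MU2|ME2|BR0|rd2|wr0
(6) want 1×ALU +2rd +1wr — FU → AL0|MU2|ME2|BR0|rd2|wr0
(7) want 1×ALU +2rd +1wr — FU → AL0|MU2|ME2|BR0|rd2|wr0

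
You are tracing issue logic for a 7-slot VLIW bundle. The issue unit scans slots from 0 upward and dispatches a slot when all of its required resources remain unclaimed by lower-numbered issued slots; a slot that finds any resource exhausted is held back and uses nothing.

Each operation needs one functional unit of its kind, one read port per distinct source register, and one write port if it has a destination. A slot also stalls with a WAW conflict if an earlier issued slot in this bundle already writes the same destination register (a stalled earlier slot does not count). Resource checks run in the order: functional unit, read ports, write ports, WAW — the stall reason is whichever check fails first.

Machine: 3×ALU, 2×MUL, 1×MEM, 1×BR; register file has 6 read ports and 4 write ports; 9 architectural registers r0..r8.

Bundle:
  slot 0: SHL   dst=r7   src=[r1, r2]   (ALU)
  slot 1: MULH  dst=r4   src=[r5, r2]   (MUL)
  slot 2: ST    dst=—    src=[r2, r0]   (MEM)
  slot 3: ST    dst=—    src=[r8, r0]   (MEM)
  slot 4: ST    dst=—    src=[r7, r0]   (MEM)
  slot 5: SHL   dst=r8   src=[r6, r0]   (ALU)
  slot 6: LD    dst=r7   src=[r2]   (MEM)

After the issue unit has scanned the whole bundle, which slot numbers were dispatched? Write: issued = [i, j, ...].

slot 0 (ALU): ISSUE — free A2,Mu2,Ld1,B1 rp4 wp3
slot 1 (MUL): ISSUE — free A2,Mu1,Ld1,B1 rp2 wp2
slot 2 (MEM): ISSUE — free A2,Mu1,Ld0,B1 rp0 wp2
slot 3 (MEM): stall FU — free A2,Mu1,Ld0,B1 rp0 wp2
slot 4 (MEM): stall FU — free A2,Mu1,Ld0,B1 rp0 wp2
slot 5 (ALU): stall RD_PORT — free A2,Mu1,Ld0,B1 rp0 wp2
slot 6 (MEM): stall FU — free A2,Mu1,Ld0,B1 rp0 wp2

issued = [0, 1, 2]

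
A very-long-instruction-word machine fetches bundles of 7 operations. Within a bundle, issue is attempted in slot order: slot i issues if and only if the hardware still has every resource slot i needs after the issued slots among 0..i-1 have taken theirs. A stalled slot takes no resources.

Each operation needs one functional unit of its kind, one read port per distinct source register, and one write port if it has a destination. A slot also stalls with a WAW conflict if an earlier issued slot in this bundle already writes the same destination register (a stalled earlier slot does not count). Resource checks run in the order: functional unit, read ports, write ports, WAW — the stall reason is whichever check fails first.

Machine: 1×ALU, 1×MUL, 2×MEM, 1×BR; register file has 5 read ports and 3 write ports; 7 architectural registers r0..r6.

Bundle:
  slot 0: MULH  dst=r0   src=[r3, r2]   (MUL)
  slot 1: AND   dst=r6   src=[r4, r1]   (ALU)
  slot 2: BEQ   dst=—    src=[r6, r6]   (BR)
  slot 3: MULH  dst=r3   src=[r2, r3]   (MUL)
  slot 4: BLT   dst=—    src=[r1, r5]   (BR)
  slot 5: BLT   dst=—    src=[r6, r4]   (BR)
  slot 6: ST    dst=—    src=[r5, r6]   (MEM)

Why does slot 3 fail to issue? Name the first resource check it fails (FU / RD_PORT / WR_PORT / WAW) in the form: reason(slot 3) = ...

reason(slot 3) = FU

#0 MUL src=r3,r2 dispatched  <A:1 Mu:0 Ld:2 B:1 rd:3 wr:2>
#1 ALU src=r4,r1 dispatched  <A:0 Mu:0 Ld:2 B:1 rd:1 wr:1>
#2 BR src=r6,r6 dispatched  <A:0 Mu:0 Ld:2 B:0 rd:0 wr:1>
#3 MUL src=r2,r3 held:FU  <A:0 Mu:0 Ld:2 B:0 rd:0 wr:1>
#4 BR src=r1,r5 held:FU  <A:0 Mu:0 Ld:2 B:0 rd:0 wr:1>
#5 BR src=r6,r4 held:FU  <A:0 Mu:0 Ld:2 B:0 rd:0 wr:1>
#6 MEM src=r5,r6 held:RD_PORT  <A:0 Mu:0 Ld:2 B:0 rd:0 wr:1>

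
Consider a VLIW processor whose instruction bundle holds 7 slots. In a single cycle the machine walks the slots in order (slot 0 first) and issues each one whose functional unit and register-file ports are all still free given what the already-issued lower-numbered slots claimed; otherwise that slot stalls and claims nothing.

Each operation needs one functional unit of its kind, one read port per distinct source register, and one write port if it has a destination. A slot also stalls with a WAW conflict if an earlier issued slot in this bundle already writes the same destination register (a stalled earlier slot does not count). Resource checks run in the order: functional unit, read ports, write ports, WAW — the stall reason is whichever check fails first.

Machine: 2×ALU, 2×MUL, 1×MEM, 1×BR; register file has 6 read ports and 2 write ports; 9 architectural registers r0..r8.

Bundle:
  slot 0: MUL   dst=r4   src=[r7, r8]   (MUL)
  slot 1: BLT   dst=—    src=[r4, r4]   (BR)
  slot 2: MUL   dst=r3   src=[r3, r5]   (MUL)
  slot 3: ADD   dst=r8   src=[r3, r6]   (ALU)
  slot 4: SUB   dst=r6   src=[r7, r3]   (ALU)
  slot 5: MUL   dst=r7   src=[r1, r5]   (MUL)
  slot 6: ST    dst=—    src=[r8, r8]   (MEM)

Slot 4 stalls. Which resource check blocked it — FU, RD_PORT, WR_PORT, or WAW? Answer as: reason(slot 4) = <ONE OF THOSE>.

#0 MUL src=r7,r8 dispatched  <A:2 Mu:1 Ld:1 B:1 rd:4 wr:1>
#1 BR src=r4,r4 dispatched  <A:2 Mu:1 Ld:1 B:0 rd:3 wr:1>
#2 MUL src=r3,r5 dispatched  <A:2 Mu:0 Ld:1 B:0 rd:1 wr:0>
#3 ALU src=r3,r6 held:RD_PORT  <A:2 Mu:0 Ld:1 B:0 rd:1 wr:0>
#4 ALU src=r7,r3 held:RD_PORT  <A:2 Mu:0 Ld:1 B:0 rd:1 wr:0>
#5 MUL src=r1,r5 held:FU  <A:2 Mu:0 Ld:1 B:0 rd:1 wr:0>
#6 MEM src=r8,r8 dispatched  <A:2 Mu:0 Ld:0 B:0 rd:0 wr:0>

reason(slot 4) = RD_PORT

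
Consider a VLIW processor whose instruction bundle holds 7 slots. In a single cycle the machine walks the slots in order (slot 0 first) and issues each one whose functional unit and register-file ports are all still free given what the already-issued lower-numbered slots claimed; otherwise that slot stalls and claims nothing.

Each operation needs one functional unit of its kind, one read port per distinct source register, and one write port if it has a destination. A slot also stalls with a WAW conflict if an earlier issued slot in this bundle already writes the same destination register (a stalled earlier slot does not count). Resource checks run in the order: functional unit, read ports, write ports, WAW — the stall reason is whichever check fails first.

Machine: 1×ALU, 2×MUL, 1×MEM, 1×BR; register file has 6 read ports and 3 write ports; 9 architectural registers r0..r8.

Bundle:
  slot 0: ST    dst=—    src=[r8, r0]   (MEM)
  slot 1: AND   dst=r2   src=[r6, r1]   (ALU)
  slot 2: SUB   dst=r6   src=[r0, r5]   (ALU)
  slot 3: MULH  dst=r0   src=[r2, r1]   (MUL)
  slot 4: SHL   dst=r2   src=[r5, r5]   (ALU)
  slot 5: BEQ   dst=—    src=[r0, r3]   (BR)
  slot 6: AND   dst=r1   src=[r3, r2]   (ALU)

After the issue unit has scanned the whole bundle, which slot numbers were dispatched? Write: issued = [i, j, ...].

(0) want 1×MEM +2rd +0wr — yes → AL1|MU2|ME0|BR1|rd4|wr3
(1) want 1×ALU +2rd +1wr — yes → AL0|MU2|ME0|BR1|rd2|wr2
(2) want 1×ALU +2rd +1wr — FU → AL0|MU2|ME0|BR1|rd2|wr2
(3) want 1×MUL +2rd +1wr — yes → AL0|MU1|ME0|BR1|rd0|wr1
(4) want 1×ALU +1rd +1wr — FU → AL0|MU1|ME0|BR1|rd0|wr1
(5) want 1×BR +2rd +0wr — RD_PORT → AL0|MU1|ME0|BR1|rd0|wr1
(6) want 1×ALU +2rd +1wr — FU → AL0|MU1|ME0|BR1|rd0|wr1

issued = [0, 1, 3]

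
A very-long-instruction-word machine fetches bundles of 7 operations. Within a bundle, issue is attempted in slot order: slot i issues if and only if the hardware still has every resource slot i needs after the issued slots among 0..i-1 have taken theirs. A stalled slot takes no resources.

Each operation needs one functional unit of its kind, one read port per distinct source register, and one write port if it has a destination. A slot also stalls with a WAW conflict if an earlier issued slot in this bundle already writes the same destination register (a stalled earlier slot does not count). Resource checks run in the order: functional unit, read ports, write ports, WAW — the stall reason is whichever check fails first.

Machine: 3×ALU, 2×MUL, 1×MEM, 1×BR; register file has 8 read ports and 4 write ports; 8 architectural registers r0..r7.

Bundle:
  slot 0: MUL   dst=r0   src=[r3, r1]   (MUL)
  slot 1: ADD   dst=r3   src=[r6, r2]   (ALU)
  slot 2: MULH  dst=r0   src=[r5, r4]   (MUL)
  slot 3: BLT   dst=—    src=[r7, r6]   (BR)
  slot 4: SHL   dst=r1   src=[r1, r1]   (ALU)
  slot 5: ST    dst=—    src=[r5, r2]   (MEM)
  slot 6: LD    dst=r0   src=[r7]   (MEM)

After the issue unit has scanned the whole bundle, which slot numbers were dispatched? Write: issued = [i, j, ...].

slot 0 (MUL): ISSUE — free A3,Mu1,Ld1,B1 rp6 wp3
slot 1 (ALU): ISSUE — free A2,Mu1,Ld1,B1 rp4 wp2
slot 2 (MUL): stall WAW — free A2,Mu1,Ld1,B1 rp4 wp2
slot 3 (BR): ISSUE — free A2,Mu1,Ld1,B0 rp2 wp2
slot 4 (ALU): ISSUE — free A1,Mu1,Ld1,B0 rp1 wp1
slot 5 (MEM): stall RD_PORT — free A1,Mu1,Ld1,B0 rp1 wp1
slot 6 (MEM): stall WAW — free A1,Mu1,Ld1,B0 rp1 wp1

issued = [0, 1, 3, 4]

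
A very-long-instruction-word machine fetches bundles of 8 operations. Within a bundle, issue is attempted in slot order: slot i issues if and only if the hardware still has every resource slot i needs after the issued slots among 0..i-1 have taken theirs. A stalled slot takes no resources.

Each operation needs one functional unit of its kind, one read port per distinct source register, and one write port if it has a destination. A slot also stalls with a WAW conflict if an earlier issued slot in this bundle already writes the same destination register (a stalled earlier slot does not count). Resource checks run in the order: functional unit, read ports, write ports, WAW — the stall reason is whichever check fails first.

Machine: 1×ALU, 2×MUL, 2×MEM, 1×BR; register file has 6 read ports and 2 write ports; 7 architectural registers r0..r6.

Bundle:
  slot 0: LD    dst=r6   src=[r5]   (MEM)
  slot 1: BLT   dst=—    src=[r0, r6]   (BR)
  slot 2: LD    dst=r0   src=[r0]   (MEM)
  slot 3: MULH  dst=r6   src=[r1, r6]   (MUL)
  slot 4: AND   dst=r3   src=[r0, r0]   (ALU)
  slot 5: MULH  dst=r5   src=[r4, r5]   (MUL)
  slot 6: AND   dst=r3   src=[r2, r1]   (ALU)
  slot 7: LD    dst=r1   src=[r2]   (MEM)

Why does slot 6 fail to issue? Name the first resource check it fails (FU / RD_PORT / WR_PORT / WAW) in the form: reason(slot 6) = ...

reason(slot 6) = WR_PORT

(0) want 1×MEM +1rd +1wr — yes → AL1|MU2|ME1|BR1|rd5|wr1
(1) want 1×BR +2rd +0wr — yes → AL1|MU2|ME1|BR0|rd3|wr1
(2) want 1×MEM +1rd +1wr — yes → AL1|MU2|ME0|BR0|rd2|wr0
(3) want 1×MUL +2rd +1wr — WR_PORT → AL1|MU2|ME0|BR0|rd2|wr0
(4) want 1×ALU +1rd +1wr — WR_PORT → AL1|MU2|ME0|BR0|rd2|wr0
(5) want 1×MUL +2rd +1wr — WR_PORT → AL1|MU2|ME0|BR0|rd2|wr0
(6) want 1×ALU +2rd +1wr — WR_PORT → AL1|MU2|ME0|BR0|rd2|wr0
(7) want 1×MEM +1rd +1wr — FU → AL1|MU2|ME0|BR0|rd2|wr0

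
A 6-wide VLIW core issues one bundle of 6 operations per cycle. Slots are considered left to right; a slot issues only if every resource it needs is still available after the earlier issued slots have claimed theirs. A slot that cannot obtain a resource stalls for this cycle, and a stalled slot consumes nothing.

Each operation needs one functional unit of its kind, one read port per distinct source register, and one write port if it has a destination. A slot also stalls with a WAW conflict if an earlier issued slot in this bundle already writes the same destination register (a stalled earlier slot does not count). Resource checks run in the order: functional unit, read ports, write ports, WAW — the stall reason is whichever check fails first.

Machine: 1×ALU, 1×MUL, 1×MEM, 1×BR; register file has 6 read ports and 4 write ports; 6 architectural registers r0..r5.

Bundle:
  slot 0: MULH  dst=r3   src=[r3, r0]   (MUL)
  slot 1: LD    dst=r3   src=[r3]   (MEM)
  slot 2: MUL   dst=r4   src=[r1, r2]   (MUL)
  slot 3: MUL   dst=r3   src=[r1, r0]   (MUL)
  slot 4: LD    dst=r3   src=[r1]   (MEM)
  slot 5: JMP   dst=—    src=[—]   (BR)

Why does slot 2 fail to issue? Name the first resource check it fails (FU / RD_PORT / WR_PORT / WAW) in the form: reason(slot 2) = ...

reason(slot 2) = FU

slot 0 (MUL): ISSUE — free A1,Mu0,Ld1,B1 rp4 wp3
slot 1 (MEM): stall WAW — free A1,Mu0,Ld1,B1 rp4 wp3
slot 2 (MUL): stall FU — free A1,Mu0,Ld1,B1 rp4 wp3
slot 3 (MUL): stall FU — free A1,Mu0,Ld1,B1 rp4 wp3
slot 4 (MEM): stall WAW — free A1,Mu0,Ld1,B1 rp4 wp3
slot 5 (BR): ISSUE — free A1,Mu0,Ld1,B0 rp4 wp3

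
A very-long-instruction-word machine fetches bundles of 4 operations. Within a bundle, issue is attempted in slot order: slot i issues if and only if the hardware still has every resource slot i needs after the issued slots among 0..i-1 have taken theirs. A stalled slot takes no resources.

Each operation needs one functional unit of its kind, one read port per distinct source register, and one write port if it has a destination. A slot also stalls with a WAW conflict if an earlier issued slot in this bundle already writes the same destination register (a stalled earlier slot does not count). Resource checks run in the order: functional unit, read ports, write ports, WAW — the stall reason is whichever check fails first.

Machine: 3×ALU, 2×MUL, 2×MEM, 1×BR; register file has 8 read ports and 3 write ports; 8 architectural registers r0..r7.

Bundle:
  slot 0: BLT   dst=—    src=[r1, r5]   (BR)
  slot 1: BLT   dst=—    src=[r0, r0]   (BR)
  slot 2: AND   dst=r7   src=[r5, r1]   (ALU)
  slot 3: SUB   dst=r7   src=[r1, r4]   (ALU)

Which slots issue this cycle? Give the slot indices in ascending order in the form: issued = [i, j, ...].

  0. BR ⇒ go  {3A/2Mu/2Ld/0B | 6r 3w}
  1. BR ⇒ no(FU)  {3A/2Mu/2Ld/0B | 6r 3w}
  2. ALU→r7 ⇒ go  {2A/2Mu/2Ld/0B | 4r 2w}
  3. ALU→r7 ⇒ no(WAW)  {2A/2Mu/2Ld/0B | 4r 2w}

issued = [0, 2]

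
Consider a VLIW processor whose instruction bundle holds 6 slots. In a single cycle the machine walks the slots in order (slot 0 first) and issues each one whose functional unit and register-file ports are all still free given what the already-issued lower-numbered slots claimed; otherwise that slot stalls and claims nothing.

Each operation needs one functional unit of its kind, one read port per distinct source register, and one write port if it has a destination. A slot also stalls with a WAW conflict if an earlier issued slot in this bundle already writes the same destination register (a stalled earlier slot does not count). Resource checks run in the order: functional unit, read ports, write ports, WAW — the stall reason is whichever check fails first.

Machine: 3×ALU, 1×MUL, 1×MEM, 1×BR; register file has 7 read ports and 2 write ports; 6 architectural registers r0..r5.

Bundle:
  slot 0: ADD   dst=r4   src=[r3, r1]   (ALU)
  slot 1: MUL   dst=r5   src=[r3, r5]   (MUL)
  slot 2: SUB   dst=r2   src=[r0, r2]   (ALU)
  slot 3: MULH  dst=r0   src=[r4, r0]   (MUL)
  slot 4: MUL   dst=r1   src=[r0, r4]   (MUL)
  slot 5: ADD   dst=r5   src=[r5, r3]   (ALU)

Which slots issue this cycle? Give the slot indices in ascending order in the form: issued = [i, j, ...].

issued = [0, 1]

[0] ALU needs rd=2 wr=1: ok; after: ALU=2 MUL=1 MEM=1 BR=1, R=5, W=1
[1] MUL needs rd=2 wr=1: ok; after: ALU=2 MUL=0 MEM=1 BR=1, R=3, W=0
[2] ALU needs rd=2 wr=1: WR_PORT; after: ALU=2 MUL=0 MEM=1 BR=1, R=3, W=0
[3] MUL needs rd=2 wr=1: FU; after: ALU=2 MUL=0 MEM=1 BR=1, R=3, W=0
[4] MUL needs rd=2 wr=1: FU; after: ALU=2 MUL=0 MEM=1 BR=1, R=3, W=0
[5] ALU needs rd=2 wr=1: WR_PORT; after: ALU=2 MUL=0 MEM=1 BR=1, R=3, W=0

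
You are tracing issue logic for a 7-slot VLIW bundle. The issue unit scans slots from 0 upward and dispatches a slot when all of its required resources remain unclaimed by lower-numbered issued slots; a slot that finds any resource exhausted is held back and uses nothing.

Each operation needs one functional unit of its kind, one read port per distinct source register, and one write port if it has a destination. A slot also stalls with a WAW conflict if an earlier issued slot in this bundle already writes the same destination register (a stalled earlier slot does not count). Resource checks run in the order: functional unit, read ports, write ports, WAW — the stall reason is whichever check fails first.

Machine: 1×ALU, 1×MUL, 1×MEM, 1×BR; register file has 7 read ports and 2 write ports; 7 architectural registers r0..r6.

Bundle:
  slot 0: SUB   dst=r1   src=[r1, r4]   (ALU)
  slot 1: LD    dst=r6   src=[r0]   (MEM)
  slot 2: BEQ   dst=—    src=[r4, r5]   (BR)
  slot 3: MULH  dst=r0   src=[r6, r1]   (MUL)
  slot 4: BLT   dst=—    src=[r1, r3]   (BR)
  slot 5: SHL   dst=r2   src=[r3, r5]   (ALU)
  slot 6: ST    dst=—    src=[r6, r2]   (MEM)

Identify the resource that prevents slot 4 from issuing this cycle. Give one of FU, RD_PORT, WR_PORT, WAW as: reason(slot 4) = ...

slot 0 (ALU): ISSUE — free A0,Mu1,Ld1,B1 rp5 wp1
slot 1 (MEM): ISSUE — free A0,Mu1,Ld0,B1 rp4 wp0
slot 2 (BR): ISSUE — free A0,Mu1,Ld0,B0 rp2 wp0
slot 3 (MUL): stall WR_PORT — free A0,Mu1,Ld0,B0 rp2 wp0
slot 4 (BR): stall FU — free A0,Mu1,Ld0,B0 rp2 wp0
slot 5 (ALU): stall FU — free A0,Mu1,Ld0,B0 rp2 wp0
slot 6 (MEM): stall FU — free A0,Mu1,Ld0,B0 rp2 wp0

reason(slot 4) = FU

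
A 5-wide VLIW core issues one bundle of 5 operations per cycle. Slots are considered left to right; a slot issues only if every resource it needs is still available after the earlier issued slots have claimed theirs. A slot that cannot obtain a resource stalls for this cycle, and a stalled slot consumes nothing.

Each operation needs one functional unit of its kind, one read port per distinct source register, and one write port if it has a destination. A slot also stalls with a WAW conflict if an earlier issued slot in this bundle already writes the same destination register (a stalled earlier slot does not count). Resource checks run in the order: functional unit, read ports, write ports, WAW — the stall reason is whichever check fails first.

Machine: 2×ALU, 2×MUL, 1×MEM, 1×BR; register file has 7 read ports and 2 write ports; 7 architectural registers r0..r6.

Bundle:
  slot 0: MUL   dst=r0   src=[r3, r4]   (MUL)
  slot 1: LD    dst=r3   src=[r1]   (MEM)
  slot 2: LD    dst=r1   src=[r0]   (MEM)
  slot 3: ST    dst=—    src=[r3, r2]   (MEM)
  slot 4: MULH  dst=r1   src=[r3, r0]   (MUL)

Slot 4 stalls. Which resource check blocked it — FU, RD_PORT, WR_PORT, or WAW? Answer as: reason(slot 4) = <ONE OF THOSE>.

reason(slot 4) = WR_PORT

  0. MUL→r0 ⇒ go  {2A/1Mu/1Ld/1B | 5r 1w}
  1. MEM→r3 ⇒ go  {2A/1Mu/0Ld/1B | 4r 0w}
  2. MEM→r1 ⇒ no(FU)  {2A/1Mu/0Ld/1B | 4r 0w}
  3. MEM ⇒ no(FU)  {2A/1Mu/0Ld/1B | 4r 0w}
  4. MUL→r1 ⇒ no(WR_PORT)  {2A/1Mu/0Ld/1B | 4r 0w}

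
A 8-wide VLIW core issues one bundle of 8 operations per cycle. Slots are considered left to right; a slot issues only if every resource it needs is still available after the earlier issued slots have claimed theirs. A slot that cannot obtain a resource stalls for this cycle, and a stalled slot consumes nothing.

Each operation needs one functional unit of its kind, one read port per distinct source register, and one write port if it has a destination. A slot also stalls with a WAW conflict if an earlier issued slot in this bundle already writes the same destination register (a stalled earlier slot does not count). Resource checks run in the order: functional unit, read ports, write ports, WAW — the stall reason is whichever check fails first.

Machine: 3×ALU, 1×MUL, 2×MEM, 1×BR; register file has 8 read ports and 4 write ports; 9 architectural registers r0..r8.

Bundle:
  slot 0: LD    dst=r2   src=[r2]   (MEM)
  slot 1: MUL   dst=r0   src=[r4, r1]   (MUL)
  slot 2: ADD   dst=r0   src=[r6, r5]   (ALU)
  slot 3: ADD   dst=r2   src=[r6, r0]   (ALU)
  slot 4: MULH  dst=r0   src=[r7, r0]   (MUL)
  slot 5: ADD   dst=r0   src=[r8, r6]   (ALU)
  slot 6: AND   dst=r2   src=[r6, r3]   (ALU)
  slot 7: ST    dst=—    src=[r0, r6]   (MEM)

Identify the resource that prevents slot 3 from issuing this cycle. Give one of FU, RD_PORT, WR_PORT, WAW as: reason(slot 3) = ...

[0] MEM needs rd=1 wr=1: ok; after: ALU=3 MUL=1 MEM=1 BR=1, R=7, W=3
[1] MUL needs rd=2 wr=1: ok; after: ALU=3 MUL=0 MEM=1 BR=1, R=5, W=2
[2] ALU needs rd=2 wr=1: WAW; after: ALU=3 MUL=0 MEM=1 BR=1, R=5, W=2
[3] ALU needs rd=2 wr=1: WAW; after: ALU=3 MUL=0 MEM=1 BR=1, R=5, W=2
[4] MUL needs rd=2 wr=1: FU; after: ALU=3 MUL=0 MEM=1 BR=1, R=5, W=2
[5] ALU needs rd=2 wr=1: WAW; after: ALU=3 MUL=0 MEM=1 BR=1, R=5, W=2
[6] ALU needs rd=2 wr=1: WAW; after: ALU=3 MUL=0 MEM=1 BR=1, R=5, W=2
[7] MEM needs rd=2 wr=0: ok; after: ALU=3 MUL=0 MEM=0 BR=1, R=3, W=2

reason(slot 3) = WAW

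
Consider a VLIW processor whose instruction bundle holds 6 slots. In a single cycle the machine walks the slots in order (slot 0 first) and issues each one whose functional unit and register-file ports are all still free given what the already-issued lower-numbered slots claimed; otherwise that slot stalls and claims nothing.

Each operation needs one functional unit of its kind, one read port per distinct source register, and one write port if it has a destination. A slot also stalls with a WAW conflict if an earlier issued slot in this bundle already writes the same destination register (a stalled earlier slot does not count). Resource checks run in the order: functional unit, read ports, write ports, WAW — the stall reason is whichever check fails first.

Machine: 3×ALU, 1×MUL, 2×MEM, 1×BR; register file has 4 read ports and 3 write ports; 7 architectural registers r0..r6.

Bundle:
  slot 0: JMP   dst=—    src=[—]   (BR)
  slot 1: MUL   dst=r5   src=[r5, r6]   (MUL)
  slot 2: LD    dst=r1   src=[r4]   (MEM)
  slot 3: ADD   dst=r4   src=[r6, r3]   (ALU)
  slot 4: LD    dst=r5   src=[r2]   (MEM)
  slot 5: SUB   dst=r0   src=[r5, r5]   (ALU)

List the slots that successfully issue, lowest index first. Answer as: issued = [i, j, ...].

issued = [0, 1, 2, 5]

  0. BR ⇒ go  {3A/1Mu/2Ld/0B | 4r 3w}
  1. MUL→r5 ⇒ go  {3A/0Mu/2Ld/0B | 2r 2w}
  2. MEM→r1 ⇒ go  {3A/0Mu/1Ld/0B | 1r 1w}
  3. ALU→r4 ⇒ no(RD_PORT)  {3A/0Mu/1Ld/0B | 1r 1w}
  4. MEM→r5 ⇒ no(WAW)  {3A/0Mu/1Ld/0B | 1r 1w}
  5. ALU→r0 ⇒ go  {2A/0Mu/1Ld/0B | 0r 0w}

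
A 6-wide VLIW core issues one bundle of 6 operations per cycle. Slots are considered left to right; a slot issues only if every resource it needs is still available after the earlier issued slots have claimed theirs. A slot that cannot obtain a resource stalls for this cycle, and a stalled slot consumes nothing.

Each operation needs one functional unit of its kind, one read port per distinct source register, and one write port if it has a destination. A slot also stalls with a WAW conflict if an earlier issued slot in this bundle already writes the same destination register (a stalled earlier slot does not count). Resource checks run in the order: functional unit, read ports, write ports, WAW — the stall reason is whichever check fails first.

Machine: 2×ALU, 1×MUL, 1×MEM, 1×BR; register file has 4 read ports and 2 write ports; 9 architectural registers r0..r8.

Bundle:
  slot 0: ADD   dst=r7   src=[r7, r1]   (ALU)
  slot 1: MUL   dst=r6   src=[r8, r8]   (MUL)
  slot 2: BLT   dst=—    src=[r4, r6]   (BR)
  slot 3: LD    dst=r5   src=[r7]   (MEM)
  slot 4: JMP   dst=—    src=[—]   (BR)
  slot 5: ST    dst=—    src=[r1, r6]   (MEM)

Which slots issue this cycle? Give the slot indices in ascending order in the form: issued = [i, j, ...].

issued = [0, 1, 4]

#0 ALU src=r7,r1 dispatched  <A:1 Mu:1 Ld:1 B:1 rd:2 wr:1>
#1 MUL src=r8,r8 dispatched  <A:1 Mu:0 Ld:1 B:1 rd:1 wr:0>
#2 BR src=r4,r6 held:RD_PORT  <A:1 Mu:0 Ld:1 B:1 rd:1 wr:0>
#3 MEM src=r7 held:WR_PORT  <A:1 Mu:0 Ld:1 B:1 rd:1 wr:0>
#4 BR src=- dispatched  <A:1 Mu:0 Ld:1 B:0 rd:1 wr:0>
#5 MEM src=r1,r6 held:RD_PORT  <A:1 Mu:0 Ld:1 B:0 rd:1 wr:0>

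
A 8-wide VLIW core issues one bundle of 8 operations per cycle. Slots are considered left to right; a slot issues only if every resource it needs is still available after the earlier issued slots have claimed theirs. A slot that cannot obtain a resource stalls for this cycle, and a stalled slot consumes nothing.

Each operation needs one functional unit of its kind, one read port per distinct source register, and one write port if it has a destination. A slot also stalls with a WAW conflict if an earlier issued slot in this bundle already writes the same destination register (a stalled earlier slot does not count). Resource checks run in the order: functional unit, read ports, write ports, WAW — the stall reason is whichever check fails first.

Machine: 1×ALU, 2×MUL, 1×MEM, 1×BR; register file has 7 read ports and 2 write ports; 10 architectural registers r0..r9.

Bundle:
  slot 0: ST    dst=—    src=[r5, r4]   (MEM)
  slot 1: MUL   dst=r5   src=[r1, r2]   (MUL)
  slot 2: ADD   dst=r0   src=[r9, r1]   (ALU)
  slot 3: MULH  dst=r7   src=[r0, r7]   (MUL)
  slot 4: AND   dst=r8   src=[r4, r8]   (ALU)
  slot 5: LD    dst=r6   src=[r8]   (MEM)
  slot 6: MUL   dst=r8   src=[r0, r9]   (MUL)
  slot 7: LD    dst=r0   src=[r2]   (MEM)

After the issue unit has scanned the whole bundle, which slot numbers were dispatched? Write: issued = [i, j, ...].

issued = [0, 1, 2]

(0) want 1×MEM +2rd +0wr — yes → AL1|MU2|ME0|BR1|rd5|wr2
(1) want 1×MUL +2rd +1wr — yes → AL1|MU1|ME0|BR1|rd3|wr1
(2) want 1×ALU +2rd +1wr — yes → AL0|MU1|ME0|BR1|rd1|wr0
(3) want 1×MUL +2rd +1wr — RD_PORT → AL0|MU1|ME0|BR1|rd1|wr0
(4) want 1×ALU +2rd +1wr — FU → AL0|MU1|ME0|BR1|rd1|wr0
(5) want 1×MEM +1rd +1wr — FU → AL0|MU1|ME0|BR1|rd1|wr0
(6) want 1×MUL +2rd +1wr — RD_PORT → AL0|MU1|ME0|BR1|rd1|wr0
(7) want 1×MEM +1rd +1wr — FU → AL0|MU1|ME0|BR1|rd1|wr0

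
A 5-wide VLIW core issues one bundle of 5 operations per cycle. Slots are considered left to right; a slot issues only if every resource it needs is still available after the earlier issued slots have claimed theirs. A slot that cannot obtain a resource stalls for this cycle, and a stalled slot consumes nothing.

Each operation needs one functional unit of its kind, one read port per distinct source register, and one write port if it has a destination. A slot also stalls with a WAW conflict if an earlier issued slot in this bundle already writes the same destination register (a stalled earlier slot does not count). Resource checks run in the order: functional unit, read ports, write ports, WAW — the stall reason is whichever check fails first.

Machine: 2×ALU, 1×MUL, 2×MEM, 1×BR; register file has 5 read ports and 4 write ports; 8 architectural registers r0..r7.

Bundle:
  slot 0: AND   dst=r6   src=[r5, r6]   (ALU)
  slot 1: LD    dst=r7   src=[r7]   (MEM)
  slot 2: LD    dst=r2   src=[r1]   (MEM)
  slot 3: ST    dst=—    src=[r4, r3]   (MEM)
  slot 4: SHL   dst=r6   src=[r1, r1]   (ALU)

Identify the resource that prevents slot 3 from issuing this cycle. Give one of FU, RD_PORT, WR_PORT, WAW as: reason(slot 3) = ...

reason(slot 3) = FU

slot 0 (ALU): ISSUE — free A1,Mu1,Ld2,B1 rp3 wp3
slot 1 (MEM): ISSUE — free A1,Mu1,Ld1,B1 rp2 wp2
slot 2 (MEM): ISSUE — free A1,Mu1,Ld0,B1 rp1 wp1
slot 3 (MEM): stall FU — free A1,Mu1,Ld0,B1 rp1 wp1
slot 4 (ALU): stall WAW — free A1,Mu1,Ld0,B1 rp1 wp1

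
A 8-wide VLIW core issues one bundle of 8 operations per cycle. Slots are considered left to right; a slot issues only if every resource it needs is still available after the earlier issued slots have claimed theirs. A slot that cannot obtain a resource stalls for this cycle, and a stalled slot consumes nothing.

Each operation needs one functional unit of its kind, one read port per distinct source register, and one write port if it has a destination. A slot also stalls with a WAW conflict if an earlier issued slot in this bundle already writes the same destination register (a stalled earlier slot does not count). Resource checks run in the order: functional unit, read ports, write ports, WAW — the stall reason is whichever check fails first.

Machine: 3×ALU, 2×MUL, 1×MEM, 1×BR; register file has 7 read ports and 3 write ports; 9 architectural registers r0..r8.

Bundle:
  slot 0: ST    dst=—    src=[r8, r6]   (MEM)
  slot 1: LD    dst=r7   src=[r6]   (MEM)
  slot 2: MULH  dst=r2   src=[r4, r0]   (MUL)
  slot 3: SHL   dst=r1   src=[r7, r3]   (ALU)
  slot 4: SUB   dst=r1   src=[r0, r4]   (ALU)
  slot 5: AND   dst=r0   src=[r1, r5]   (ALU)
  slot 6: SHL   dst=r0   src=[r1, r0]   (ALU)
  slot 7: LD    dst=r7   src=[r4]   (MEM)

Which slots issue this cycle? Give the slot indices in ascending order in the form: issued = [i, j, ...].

(0) want 1×MEM +2rd +0wr — yes → AL3|MU2|ME0|BR1|rd5|wr3
(1) want 1×MEM +1rd +1wr — FU → AL3|MU2|ME0|BR1|rd5|wr3
(2) want 1×MUL +2rd +1wr — yes → AL3|MU1|ME0|BR1|rd3|wr2
(3) want 1×ALU +2rd +1wr — yes → AL2|MU1|ME0|BR1|rd1|wr1
(4) want 1×ALU +2rd +1wr — RD_PORT → AL2|MU1|ME0|BR1|rd1|wr1
(5) want 1×ALU +2rd +1wr — RD_PORT → AL2|MU1|ME0|BR1|rd1|wr1
(6) want 1×ALU +2rd +1wr — RD_PORT → AL2|MU1|ME0|BR1|rd1|wr1
(7) want 1×MEM +1rd +1wr — FU → AL2|MU1|ME0|BR1|rd1|wr1

issued = [0, 2, 3]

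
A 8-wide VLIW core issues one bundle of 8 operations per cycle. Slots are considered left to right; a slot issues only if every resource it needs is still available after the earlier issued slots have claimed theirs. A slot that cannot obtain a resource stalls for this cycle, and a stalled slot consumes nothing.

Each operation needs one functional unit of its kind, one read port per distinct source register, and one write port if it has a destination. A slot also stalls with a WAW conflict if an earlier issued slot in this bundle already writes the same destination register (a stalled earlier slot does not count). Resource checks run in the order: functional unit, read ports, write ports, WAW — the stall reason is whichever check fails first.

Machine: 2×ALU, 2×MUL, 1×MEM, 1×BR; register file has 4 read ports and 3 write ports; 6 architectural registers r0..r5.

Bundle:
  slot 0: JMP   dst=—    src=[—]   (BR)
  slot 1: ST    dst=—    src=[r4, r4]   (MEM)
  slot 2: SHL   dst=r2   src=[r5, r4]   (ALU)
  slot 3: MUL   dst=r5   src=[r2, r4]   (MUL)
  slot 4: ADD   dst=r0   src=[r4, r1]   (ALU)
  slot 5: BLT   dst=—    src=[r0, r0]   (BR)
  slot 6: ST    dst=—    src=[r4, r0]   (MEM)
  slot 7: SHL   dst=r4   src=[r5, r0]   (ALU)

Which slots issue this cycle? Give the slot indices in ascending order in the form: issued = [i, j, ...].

issued = [0, 1, 2]

(0) want 1×BR +0rd +0wr — yes → AL2|MU2|ME1|BR0|rd4|wr3
(1) want 1×MEM +1rd +0wr — yes → AL2|MU2|ME0|BR0|rd3|wr3
(2) want 1×ALU +2rd +1wr — yes → AL1|MU2|ME0|BR0|rd1|wr2
(3) want 1×MUL +2rd +1wr — RD_PORT → AL1|MU2|ME0|BR0|rd1|wr2
(4) want 1×ALU +2rd +1wr — RD_PORT → AL1|MU2|ME0|BR0|rd1|wr2
(5) want 1×BR +1rd +0wr — FU → AL1|MU2|ME0|BR0|rd1|wr2
(6) want 1×MEM +2rd +0wr — FU → AL1|MU2|ME0|BR0|rd1|wr2
(7) want 1×ALU +2rd +1wr — RD_PORT → AL1|MU2|ME0|BR0|rd1|wr2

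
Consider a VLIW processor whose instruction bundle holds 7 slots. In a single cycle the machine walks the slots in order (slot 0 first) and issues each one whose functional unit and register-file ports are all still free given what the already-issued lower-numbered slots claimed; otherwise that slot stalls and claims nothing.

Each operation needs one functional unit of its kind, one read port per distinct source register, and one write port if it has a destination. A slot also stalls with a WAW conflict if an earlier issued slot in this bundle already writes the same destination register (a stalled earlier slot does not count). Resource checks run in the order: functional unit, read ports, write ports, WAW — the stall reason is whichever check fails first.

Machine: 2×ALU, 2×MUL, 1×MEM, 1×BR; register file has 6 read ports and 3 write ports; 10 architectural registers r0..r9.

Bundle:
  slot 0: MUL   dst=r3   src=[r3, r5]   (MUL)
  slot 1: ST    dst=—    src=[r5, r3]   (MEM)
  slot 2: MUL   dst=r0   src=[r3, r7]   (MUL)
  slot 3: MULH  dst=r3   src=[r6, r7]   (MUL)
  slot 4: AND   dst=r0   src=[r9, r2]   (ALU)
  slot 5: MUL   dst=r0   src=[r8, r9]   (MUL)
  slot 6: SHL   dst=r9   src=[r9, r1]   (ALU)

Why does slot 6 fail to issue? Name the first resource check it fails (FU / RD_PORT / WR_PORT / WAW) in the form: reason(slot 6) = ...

reason(slot 6) = RD_PORT

[0] MUL needs rd=2 wr=1: ok; after: ALU=2 MUL=1 MEM=1 BR=1, R=4, W=2
[1] MEM needs rd=2 wr=0: ok; after: ALU=2 MUL=1 MEM=0 BR=1, R=2, W=2
[2] MUL needs rd=2 wr=1: ok; after: ALU=2 MUL=0 MEM=0 BR=1, R=0, W=1
[3] MUL needs rd=2 wr=1: FU; after: ALU=2 MUL=0 MEM=0 BR=1, R=0, W=1
[4] ALU needs rd=2 wr=1: RD_PORT; after: ALU=2 MUL=0 MEM=0 BR=1, R=0, W=1
[5] MUL needs rd=2 wr=1: FU; after: ALU=2 MUL=0 MEM=0 BR=1, R=0, W=1
[6] ALU needs rd=2 wr=1: RD_PORT; after: ALU=2 MUL=0 MEM=0 BR=1, R=0, W=1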